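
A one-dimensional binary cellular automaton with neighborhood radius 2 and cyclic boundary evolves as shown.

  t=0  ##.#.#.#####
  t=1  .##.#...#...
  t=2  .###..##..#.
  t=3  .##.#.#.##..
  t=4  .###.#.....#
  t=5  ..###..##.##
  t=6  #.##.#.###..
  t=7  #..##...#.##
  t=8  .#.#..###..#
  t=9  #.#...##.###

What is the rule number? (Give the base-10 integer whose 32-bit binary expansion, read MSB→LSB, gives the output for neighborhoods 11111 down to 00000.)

  #####|.  b31=0 t=0,i=9
  ####.|.  b30=0 t=0,i=0
  ###.#|#  b29=1 t=0,i=1
  ###..|.  b28=0 t=2,i=3
  ##.##|#  b27=1 t=5,i=9
  ##.#.|#  b26=1 t=0,i=2
  ##..#|#  b25=1 t=2,i=4
  ##...|.  b24=0 t=3,i=10
  #.###|.  b23=0 t=0,i=7
  #.##.|.  b22=0 t=3,i=8
  #.#.#|.  b21=0 t=0,i=3
  #.#..|.  b20=0 t=1,i=4
  #..##|.  b19=0 t=2,i=0
  #..#.|#  b18=1 t=2,i=9
  #...#|#  b17=1 t=1,i=6
  #....|#  b16=1 t=1,i=10
  .####|#  b15=1 t=0,i=8
  .###.|#  b14=1 t=2,i=2
  .##.#|#  b13=1 t=1,i=2
  .##..|.  b12=0 t=2,i=7
  .#.##|.  b11=0 t=0,i=6
  .#.#.|#  b10=1 t=0,i=4
  .#..#|.  b9=0 t=2,i=11
  .#...|.  b8=0 t=1,i=5
  ..###|#  b7=1 t=2,i=1
  ..##.|#  b6=1 t=1,i=1
  ..#.#|#  b5=1 t=4,i=11
  ..#..|.  b4=0 t=1,i=8
  ...##|.  b3=0 t=1,i=0
  ...#.|#  b2=1 t=1,i=7
  ....#|.  b1=0 t=1,i=11
  .....|#  b0=1 t=4,i=8
  bits 00101110000001111110010011100101 = 772269285

772269285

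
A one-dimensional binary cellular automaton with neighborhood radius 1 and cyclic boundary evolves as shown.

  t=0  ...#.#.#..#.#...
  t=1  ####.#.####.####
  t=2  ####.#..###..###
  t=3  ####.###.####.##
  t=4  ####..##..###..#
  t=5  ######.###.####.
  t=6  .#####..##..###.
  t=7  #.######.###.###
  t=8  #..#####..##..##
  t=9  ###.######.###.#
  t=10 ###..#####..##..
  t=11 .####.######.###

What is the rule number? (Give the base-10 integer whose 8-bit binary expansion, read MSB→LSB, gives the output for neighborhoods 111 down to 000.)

215

  ###|#  b7=1 t=1,i=0
  ##.|#  b6=1 t=1,i=3
  #.#|.  b5=0 t=0,i=4
  #..|#  b4=1 t=0,i=8
  .##|.  b3=0 t=1,i=7
  .#.|#  b2=1 t=0,i=3
  ..#|#  b1=1 t=0,i=2
  ...|#  b0=1 t=0,i=0
  bits 11010111 = 215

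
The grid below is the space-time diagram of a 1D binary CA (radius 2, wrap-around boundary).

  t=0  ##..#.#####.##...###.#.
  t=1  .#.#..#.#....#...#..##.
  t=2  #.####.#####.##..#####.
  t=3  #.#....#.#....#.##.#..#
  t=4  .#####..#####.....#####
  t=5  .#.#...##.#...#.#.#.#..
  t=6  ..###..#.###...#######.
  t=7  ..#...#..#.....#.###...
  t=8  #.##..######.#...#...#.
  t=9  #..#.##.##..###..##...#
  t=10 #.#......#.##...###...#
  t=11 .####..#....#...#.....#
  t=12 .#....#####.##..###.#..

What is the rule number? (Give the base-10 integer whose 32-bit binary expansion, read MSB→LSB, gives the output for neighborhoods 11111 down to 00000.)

2226984914

  nb #####: next=#  (t=0,i=8, bit31=1)
  nb ####.: next=.  (t=0,i=9, bit30=0)
  nb ###.#: next=.  (t=0,i=10, bit29=0)
  nb ###..: next=.  (t=4,i=5, bit28=0)
  nb ##.##: next=.  (t=0,i=11, bit27=0)
  nb ##.#.: next=#  (t=0,i=20, bit26=1)
  nb ##..#: next=.  (t=0,i=2, bit25=0)
  nb ##...: next=.  (t=0,i=14, bit24=0)
  nb #.###: next=#  (t=0,i=6, bit23=1)
  nb #.##.: next=.  (t=0,i=0, bit22=0)
  nb #.#.#: next=#  (t=0,i=21, bit21=1)
  nb #.#..: next=#  (t=1,i=3, bit20=1)
  nb #..##: next=#  (t=1,i=19, bit19=1)
  nb #..#.: next=#  (t=0,i=3, bit18=1)
  nb #...#: next=.  (t=0,i=15, bit17=0)
  nb #....: next=#  (t=1,i=10, bit16=1)
  nb .####: next=.  (t=0,i=7, bit15=0)
  nb .###.: next=.  (t=0,i=18, bit14=0)
  nb .##.#: next=.  (t=3,i=0, bit13=0)
  nb .##..: next=#  (t=0,i=1, bit12=1)
  nb .#.##: next=.  (t=0,i=5, bit11=0)
  nb .#.#.: next=#  (t=1,i=2, bit10=1)
  nb .#..#: next=#  (t=1,i=4, bit9=1)
  nb .#...: next=#  (t=1,i=9, bit8=1)
  nb ..###: next=#  (t=0,i=17, bit7=1)
  nb ..##.: next=#  (t=1,i=20, bit6=1)
  nb ..#.#: next=.  (t=0,i=4, bit5=0)
  nb ..#..: next=#  (t=1,i=13, bit4=1)
  nb ...##: next=.  (t=0,i=16, bit3=0)
  nb ...#.: next=.  (t=1,i=12, bit2=0)
  nb ....#: next=#  (t=1,i=11, bit1=1)
  nb .....: next=.  (t=4,i=15, bit0=0)
  bits 10000100101111010001011111010010 = 2226984914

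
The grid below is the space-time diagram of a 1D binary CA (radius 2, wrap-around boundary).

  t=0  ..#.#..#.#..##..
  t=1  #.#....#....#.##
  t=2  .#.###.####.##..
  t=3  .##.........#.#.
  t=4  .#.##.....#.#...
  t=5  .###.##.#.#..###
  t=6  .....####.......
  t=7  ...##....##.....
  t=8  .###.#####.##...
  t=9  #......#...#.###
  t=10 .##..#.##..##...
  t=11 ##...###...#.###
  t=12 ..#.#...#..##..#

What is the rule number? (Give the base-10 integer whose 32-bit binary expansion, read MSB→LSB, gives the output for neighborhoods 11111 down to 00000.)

  nb #####: next=#  (t=8,i=7, bit31=1)
  nb ####.: next=.  (t=2,i=9, bit30=0)
  nb ###.#: next=.  (t=1,i=0, bit29=0)
  nb ###..: next=.  (t=6,i=8, bit28=0)
  nb ##.##: next=.  (t=2,i=6, bit27=0)
  nb ##.#.: next=#  (t=1,i=1, bit26=1)
  nb ##..#: next=.  (t=10,i=3, bit25=0)
  nb ##...: next=#  (t=0,i=14, bit24=1)
  nb #.###: next=.  (t=1,i=14, bit23=0)
  nb #.##.: next=#  (t=2,i=12, bit22=1)
  nb #.#.#: next=#  (t=5,i=8, bit21=1)
  nb #.#..: next=.  (t=0,i=4, bit20=0)
  nb #..##: next=.  (t=0,i=11, bit19=0)
  nb #..#.: next=.  (t=0,i=6, bit18=0)
  nb #...#: next=.  (t=2,i=15, bit17=0)
  nb #....: next=#  (t=0,i=15, bit16=1)
  nb .####: next=.  (t=2,i=8, bit15=0)
  nb .###.: next=.  (t=1,i=15, bit14=0)
  nb .##.#: next=#  (t=5,i=6, bit13=1)
  nb .##..: next=.  (t=0,i=13, bit12=0)
  nb .#.##: next=#  (t=1,i=13, bit11=1)
  nb .#.#.: next=.  (t=0,i=3, bit10=0)
  nb .#..#: next=.  (t=0,i=5, bit9=0)
  nb .#...: next=#  (t=1,i=3, bit8=1)
  nb ..###: next=.  (t=5,i=13, bit7=0)
  nb ..##.: next=#  (t=0,i=12, bit6=1)
  nb ..#.#: next=#  (t=0,i=2, bit5=1)
  nb ..#..: next=#  (t=1,i=7, bit4=1)
  nb ...##: next=#  (t=6,i=4, bit3=1)
  nb ...#.: next=.  (t=0,i=1, bit2=0)
  nb ....#: next=#  (t=0,i=0, bit1=1)
  nb .....: next=.  (t=3,i=5, bit0=0)
  bits 10000101011000010010100101111010 = 2237737338

2237737338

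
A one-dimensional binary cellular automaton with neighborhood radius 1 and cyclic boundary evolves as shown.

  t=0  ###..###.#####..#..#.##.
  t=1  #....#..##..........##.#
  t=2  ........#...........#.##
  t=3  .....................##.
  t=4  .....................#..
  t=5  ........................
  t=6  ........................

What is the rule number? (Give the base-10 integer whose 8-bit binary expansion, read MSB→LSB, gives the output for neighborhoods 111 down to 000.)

  ###|.  b7=0 t=0,i=1
  ##.|.  b6=0 t=0,i=2
  #.#|#  b5=1 t=0,i=8
  #..|.  b4=0 t=0,i=3
  .##|#  b3=1 t=0,i=0
  .#.|.  b2=0 t=0,i=16
  ..#|.  b1=0 t=0,i=4
  ...|.  b0=0 t=1,i=2
  bits 00101000 = 40

40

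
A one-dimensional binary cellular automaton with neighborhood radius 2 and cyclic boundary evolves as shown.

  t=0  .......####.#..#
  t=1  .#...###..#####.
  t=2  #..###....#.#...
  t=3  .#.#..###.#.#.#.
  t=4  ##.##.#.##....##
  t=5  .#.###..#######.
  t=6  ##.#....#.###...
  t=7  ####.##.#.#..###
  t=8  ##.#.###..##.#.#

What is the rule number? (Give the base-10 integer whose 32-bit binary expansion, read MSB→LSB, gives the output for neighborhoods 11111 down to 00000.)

2782343914

  nb #####: next=#  (t=1,i=12, bit31=1)
  nb ####.: next=.  (t=0,i=9, bit30=0)
  nb ###.#: next=#  (t=0,i=10, bit29=1)
  nb ###..: next=.  (t=1,i=7, bit28=0)
  nb ##.##: next=.  (t=4,i=2, bit27=0)
  nb ##.#.: next=#  (t=0,i=11, bit26=1)
  nb ##..#: next=.  (t=1,i=8, bit25=0)
  nb ##...: next=#  (t=2,i=6, bit24=1)
  nb #.###: next=#  (t=5,i=3, bit23=1)
  nb #.##.: next=#  (t=4,i=3, bit22=1)
  nb #.#.#: next=.  (t=3,i=10, bit21=0)
  nb #.#..: next=#  (t=0,i=12, bit20=1)
  nb #..##: next=.  (t=1,i=9, bit19=0)
  nb #..#.: next=#  (t=0,i=14, bit18=1)
  nb #...#: next=#  (t=1,i=3, bit17=1)
  nb #....: next=#  (t=0,i=1, bit16=1)
  nb .####: next=.  (t=0,i=8, bit15=0)
  nb .###.: next=.  (t=1,i=6, bit14=0)
  nb .##.#: next=#  (t=4,i=4, bit13=1)
  nb .##..: next=#  (t=4,i=9, bit12=1)
  nb .#.##: next=.  (t=4,i=7, bit11=0)
  nb .#.#.: next=.  (t=2,i=11, bit10=0)
  nb .#..#: next=#  (t=0,i=13, bit9=1)
  nb .#...: next=.  (t=0,i=0, bit8=0)
  nb ..###: next=#  (t=0,i=7, bit7=1)
  nb ..##.: next=#  (t=6,i=0, bit6=1)
  nb ..#.#: next=#  (t=2,i=10, bit5=1)
  nb ..#..: next=.  (t=0,i=15, bit4=0)
  nb ...##: next=#  (t=0,i=6, bit3=1)
  nb ...#.: next=.  (t=2,i=9, bit2=0)
  nb ....#: next=#  (t=0,i=5, bit1=1)
  nb .....: next=.  (t=0,i=2, bit0=0)
  bits 10100101110101110011001011101010 = 2782343914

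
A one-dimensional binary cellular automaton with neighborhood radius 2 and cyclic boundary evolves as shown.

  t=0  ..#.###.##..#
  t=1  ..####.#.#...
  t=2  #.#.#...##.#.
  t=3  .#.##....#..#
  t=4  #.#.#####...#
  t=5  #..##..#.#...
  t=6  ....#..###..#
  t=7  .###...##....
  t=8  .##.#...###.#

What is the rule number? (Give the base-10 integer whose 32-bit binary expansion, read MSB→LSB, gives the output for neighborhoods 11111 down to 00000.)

  ##### -> .   bit 31 = 0  t=4,i=6
  ####. -> #   bit 30 = 1  t=1,i=4
  ###.# -> .   bit 29 = 0  t=0,i=6
  ###.. -> .   bit 28 = 0  t=4,i=8
  ##.## -> #   bit 27 = 1  t=0,i=7
  ##.#. -> .   bit 26 = 0  t=1,i=6
  ##..# -> .   bit 25 = 0  t=0,i=10
  ##... -> #   bit 24 = 1  t=3,i=5
  #.### -> #   bit 23 = 1  t=0,i=4
  #.##. -> .   bit 22 = 0  t=0,i=8
  #.#.# -> .   bit 21 = 0  t=1,i=7
  #.#.. -> #   bit 20 = 1  t=1,i=9
  #..## -> .   bit 19 = 0  t=5,i=2
  #..#. -> .   bit 18 = 0  t=0,i=1
  #...# -> .   bit 17 = 0  t=2,i=6
  #.... -> #   bit 16 = 1  t=1,i=11
  .#### -> .   bit 15 = 0  t=1,i=3
  .###. -> #   bit 14 = 1  t=0,i=5
  .##.# -> #   bit 13 = 1  t=2,i=9
  .##.. -> #   bit 12 = 1  t=0,i=9
  .#.## -> #   bit 11 = 1  t=0,i=3
  .#.#. -> #   bit 10 = 1  t=1,i=8
  .#..# -> .   bit 9 = 0  t=0,i=0
  .#... -> .   bit 8 = 0  t=1,i=10
  ..### -> #   bit 7 = 1  t=1,i=2
  ..##. -> .   bit 6 = 0  t=2,i=8
  ..#.# -> #   bit 5 = 1  t=0,i=2
  ..#.. -> .   bit 4 = 0  t=0,i=12
  ...## -> .   bit 3 = 0  t=1,i=1
  ...#. -> #   bit 2 = 1  t=3,i=8
  ....# -> #   bit 1 = 1  t=1,i=0
  ..... -> .   bit 0 = 0  t=1,i=12
  bits 01001001100100010111110010100110 = 1234271398

1234271398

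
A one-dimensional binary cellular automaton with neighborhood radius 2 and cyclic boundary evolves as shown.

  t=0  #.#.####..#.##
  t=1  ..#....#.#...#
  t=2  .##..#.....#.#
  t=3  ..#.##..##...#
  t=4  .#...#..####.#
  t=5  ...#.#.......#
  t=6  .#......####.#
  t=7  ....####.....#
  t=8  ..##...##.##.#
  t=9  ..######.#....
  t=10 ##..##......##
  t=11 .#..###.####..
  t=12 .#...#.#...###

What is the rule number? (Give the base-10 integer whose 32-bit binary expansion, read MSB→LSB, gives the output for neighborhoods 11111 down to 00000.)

2569424987

  ##### -> #   bit 31 = 1  t=9,i=4
  ####. -> .   bit 30 = 0  t=0,i=6
  ###.# -> .   bit 29 = 0  t=0,i=0
  ###.. -> #   bit 28 = 1  t=0,i=7
  ##.## -> #   bit 27 = 1  t=8,i=9
  ##.#. -> .   bit 26 = 0  t=0,i=1
  ##..# -> .   bit 25 = 0  t=0,i=8
  ##... -> #   bit 24 = 1  t=3,i=10
  #.### -> .   bit 23 = 0  t=0,i=4
  #.##. -> .   bit 22 = 0  t=2,i=1
  #.#.# -> #   bit 21 = 1  t=0,i=2
  #.#.. -> .   bit 20 = 0  t=1,i=9
  #..## -> .   bit 19 = 0  t=3,i=7
  #..#. -> #   bit 18 = 1  t=0,i=9
  #...# -> #   bit 17 = 1  t=1,i=11
  #.... -> .   bit 16 = 0  t=1,i=4
  .#### -> .   bit 15 = 0  t=0,i=5
  .###. -> #   bit 14 = 1  t=0,i=13
  .##.# -> .   bit 13 = 0  t=8,i=8
  .##.. -> #   bit 12 = 1  t=2,i=2
  .#.## -> .   bit 11 = 0  t=0,i=3
  .#.#. -> .   bit 10 = 0  t=1,i=8
  .#..# -> .   bit 9 = 0  t=1,i=0
  .#... -> .   bit 8 = 0  t=1,i=3
  ..### -> .   bit 7 = 0  t=4,i=8
  ..##. -> #   bit 6 = 1  t=3,i=8
  ..#.# -> .   bit 5 = 0  t=0,i=10
  ..#.. -> #   bit 4 = 1  t=1,i=2
  ...## -> #   bit 3 = 1  t=6,i=7
  ...#. -> .   bit 2 = 0  t=1,i=6
  ....# -> #   bit 1 = 1  t=1,i=5
  ..... -> #   bit 0 = 1  t=2,i=8
  bits 10011001001001100101000001011011 = 2569424987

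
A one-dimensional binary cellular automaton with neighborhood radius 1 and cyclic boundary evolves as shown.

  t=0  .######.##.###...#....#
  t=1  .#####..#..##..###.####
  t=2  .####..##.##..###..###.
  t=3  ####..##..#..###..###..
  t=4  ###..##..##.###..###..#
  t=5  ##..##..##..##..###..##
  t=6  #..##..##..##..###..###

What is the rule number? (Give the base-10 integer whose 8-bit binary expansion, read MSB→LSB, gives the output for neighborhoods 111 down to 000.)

143

  ###|#  b7=1 t=0,i=2
  ##.|.  b6=0 t=0,i=6
  #.#|.  b5=0 t=0,i=0
  #..|.  b4=0 t=0,i=14
  .##|#  b3=1 t=0,i=1
  .#.|#  b2=1 t=0,i=17
  ..#|#  b1=1 t=0,i=16
  ...|#  b0=1 t=0,i=15
  bits 10001111 = 143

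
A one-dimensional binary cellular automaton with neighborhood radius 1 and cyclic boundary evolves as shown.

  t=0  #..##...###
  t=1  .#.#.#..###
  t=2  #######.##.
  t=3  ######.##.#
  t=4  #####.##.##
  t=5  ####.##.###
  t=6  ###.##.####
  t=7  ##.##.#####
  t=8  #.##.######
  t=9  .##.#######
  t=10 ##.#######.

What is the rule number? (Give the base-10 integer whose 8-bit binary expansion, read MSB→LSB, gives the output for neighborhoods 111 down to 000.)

  [7] ### => #  t=0,i=9
  [6] ##. => .  t=0,i=0
  [5] #.# => #  t=1,i=0
  [4] #.. => #  t=0,i=1
  [3] .## => #  t=0,i=3
  [2] .#. => #  t=1,i=1
  [1] ..# => .  t=0,i=2
  [0] ... => .  t=0,i=6
  bits 10111100 = 188

188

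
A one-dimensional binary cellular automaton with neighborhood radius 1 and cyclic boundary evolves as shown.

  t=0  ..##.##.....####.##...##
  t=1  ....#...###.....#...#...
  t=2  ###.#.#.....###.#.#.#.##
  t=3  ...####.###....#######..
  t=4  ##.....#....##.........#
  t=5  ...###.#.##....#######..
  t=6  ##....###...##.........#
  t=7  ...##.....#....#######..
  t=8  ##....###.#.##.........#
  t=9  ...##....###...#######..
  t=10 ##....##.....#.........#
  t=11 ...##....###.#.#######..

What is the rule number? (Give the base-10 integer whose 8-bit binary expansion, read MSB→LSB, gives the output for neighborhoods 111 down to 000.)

37

  ###|.  b7=0 t=0,i=13
  ##.|.  b6=0 t=0,i=3
  #.#|#  b5=1 t=0,i=4
  #..|.  b4=0 t=0,i=0
  .##|.  b3=0 t=0,i=2
  .#.|#  b2=1 t=1,i=4
  ..#|.  b1=0 t=0,i=1
  ...|#  b0=1 t=0,i=8
  bits 00100101 = 37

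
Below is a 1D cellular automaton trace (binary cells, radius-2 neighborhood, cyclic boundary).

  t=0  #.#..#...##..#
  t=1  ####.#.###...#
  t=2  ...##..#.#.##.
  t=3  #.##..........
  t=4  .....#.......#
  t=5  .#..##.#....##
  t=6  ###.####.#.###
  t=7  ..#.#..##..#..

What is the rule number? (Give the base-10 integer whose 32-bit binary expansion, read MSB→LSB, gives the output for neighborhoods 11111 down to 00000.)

  #####|.  b31=0 t=1,i=1
  ####.|.  b30=0 t=1,i=2
  ###.#|#  b29=1 t=1,i=3
  ###..|#  b28=1 t=1,i=9
  ##.##|.  b27=0 t=6,i=3
  ##.#.|#  b26=1 t=0,i=1
  ##..#|.  b25=0 t=0,i=11
  ##...|.  b24=0 t=1,i=10
  #.###|#  b23=1 t=1,i=7
  #.##.|.  b22=0 t=2,i=11
  #.#.#|.  b21=0 t=1,i=5
  #.#..|#  b20=1 t=0,i=2
  #..##|.  b19=0 t=0,i=12
  #..#.|.  b18=0 t=0,i=4
  #...#|#  b17=1 t=0,i=7
  #....|#  b16=1 t=2,i=0
  .####|.  b15=0 t=1,i=0
  .###.|.  b14=0 t=1,i=8
  .##.#|#  b13=1 t=0,i=0
  .##..|.  b12=0 t=0,i=10
  .#.##|.  b11=0 t=1,i=6
  .#.#.|.  b10=0 t=2,i=8
  .#..#|#  b9=1 t=0,i=3
  .#...|.  b8=0 t=0,i=6
  ..###|.  b7=0 t=1,i=13
  ..##.|#  b6=1 t=0,i=9
  ..#.#|.  b5=0 t=2,i=7
  ..#..|#  b4=1 t=0,i=5
  ...##|#  b3=1 t=0,i=8
  ...#.|#  b2=1 t=3,i=13
  ....#|.  b1=0 t=2,i=1
  .....|.  b0=0 t=3,i=6
  bits 00110100100100110010001001011100 = 882057820

882057820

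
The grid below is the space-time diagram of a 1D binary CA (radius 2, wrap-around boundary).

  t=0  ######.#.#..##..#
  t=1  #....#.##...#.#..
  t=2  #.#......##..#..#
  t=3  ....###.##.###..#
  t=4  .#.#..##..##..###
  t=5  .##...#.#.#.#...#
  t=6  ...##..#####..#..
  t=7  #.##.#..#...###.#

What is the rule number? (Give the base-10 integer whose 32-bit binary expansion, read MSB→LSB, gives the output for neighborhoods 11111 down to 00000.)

732398681

  #####|.  b31=0 t=0,i=1
  ####.|.  b30=0 t=0,i=4
  ###.#|#  b29=1 t=0,i=5
  ###..|.  b28=0 t=3,i=13
  ##.##|#  b27=1 t=3,i=7
  ##.#.|.  b26=0 t=0,i=6
  ##..#|#  b25=1 t=0,i=14
  ##...|#  b24=1 t=1,i=9
  #.###|#  b23=1 t=3,i=11
  #.##.|.  b22=0 t=1,i=7
  #.#.#|#  b21=1 t=0,i=7
  #.#..|.  b20=0 t=0,i=9
  #..##|.  b19=0 t=0,i=11
  #..#.|#  b18=1 t=1,i=16
  #...#|#  b17=1 t=1,i=10
  #....|#  b16=1 t=1,i=2
  .####|#  b15=1 t=0,i=0
  .###.|.  b14=0 t=3,i=5
  .##.#|.  b13=0 t=2,i=0
  .##..|.  b12=0 t=0,i=13
  .#.##|.  b11=0 t=1,i=6
  .#.#.|#  b10=1 t=0,i=8
  .#..#|.  b9=0 t=0,i=10
  .#...|.  b8=0 t=1,i=1
  ..###|.  b7=0 t=0,i=16
  ..##.|#  b6=1 t=0,i=12
  ..#.#|.  b5=0 t=1,i=5
  ..#..|#  b4=1 t=1,i=0
  ...##|#  b3=1 t=2,i=8
  ...#.|.  b2=0 t=1,i=4
  ....#|.  b1=0 t=1,i=3
  .....|#  b0=1 t=2,i=5
  bits 00101011101001111000010001011001 = 732398681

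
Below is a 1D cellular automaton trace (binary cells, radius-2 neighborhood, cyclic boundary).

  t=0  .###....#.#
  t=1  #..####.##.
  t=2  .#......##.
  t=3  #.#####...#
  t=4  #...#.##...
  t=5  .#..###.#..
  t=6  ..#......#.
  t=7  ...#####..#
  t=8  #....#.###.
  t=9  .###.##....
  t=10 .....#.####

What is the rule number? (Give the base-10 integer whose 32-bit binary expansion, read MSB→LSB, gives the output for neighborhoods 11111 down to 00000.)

  [31] ##### => #  t=3,i=4
  [30] ####. => .  t=1,i=5
  [29] ###.# => .  t=1,i=6
  [28] ###.. => #  t=0,i=3
  [27] ##.## => .  t=1,i=7
  [26] ##.#. => .  t=1,i=10
  [25] ##..# => #  t=2,i=10
  [24] ##... => #  t=0,i=4
  [23] #.### => .  t=0,i=1
  [22] #.##. => #  t=1,i=8
  [21] #.#.# => .  t=0,i=10
  [20] #.#.. => .  t=1,i=0
  [19] #..## => .  t=1,i=2
  [18] #..#. => #  t=2,i=0
  [17] #...# => .  t=3,i=8
  [16] #.... => #  t=0,i=5
  [15] .#### => .  t=1,i=4
  [14] .###. => .  t=0,i=2
  [13] .##.# => #  t=1,i=9
  [12] .##.. => .  t=2,i=9
  [11] .#.## => #  t=0,i=0
  [10] .#.#. => #  t=0,i=9
  [9] .#..# => #  t=1,i=1
  [8] .#... => #  t=2,i=2
  [7] ..### => .  t=1,i=3
  [6] ..##. => .  t=2,i=8
  [5] ..#.# => #  t=0,i=8
  [4] ..#.. => .  t=2,i=1
  [3] ...## => .  t=2,i=7
  [2] ...#. => .  t=0,i=7
  [1] ....# => #  t=0,i=6
  [0] ..... => #  t=2,i=4
  bits 10010011010001010010111100100011 = 2470784803

2470784803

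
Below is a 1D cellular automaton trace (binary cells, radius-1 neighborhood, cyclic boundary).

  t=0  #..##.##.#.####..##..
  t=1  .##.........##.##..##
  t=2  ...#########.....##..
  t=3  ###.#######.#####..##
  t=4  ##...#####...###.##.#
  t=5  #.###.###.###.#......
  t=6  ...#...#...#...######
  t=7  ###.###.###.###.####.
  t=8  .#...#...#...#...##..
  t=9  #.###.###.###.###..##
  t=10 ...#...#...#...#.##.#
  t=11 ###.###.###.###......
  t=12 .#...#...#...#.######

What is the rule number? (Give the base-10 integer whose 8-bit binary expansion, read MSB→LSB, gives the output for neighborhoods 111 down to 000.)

147

  ###|#  b7=1 t=0,i=12
  ##.|.  b6=0 t=0,i=4
  #.#|.  b5=0 t=0,i=5
  #..|#  b4=1 t=0,i=1
  .##|.  b3=0 t=0,i=3
  .#.|.  b2=0 t=0,i=0
  ..#|#  b1=1 t=0,i=2
  ...|#  b0=1 t=1,i=4
  bits 10010011 = 147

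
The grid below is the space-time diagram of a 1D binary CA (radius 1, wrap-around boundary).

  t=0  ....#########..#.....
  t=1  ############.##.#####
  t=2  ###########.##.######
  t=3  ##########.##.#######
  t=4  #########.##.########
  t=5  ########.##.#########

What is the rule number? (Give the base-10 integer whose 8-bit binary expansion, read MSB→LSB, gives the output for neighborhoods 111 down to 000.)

  ### -> #   bit 7 = 1  t=0,i=5
  ##. -> .   bit 6 = 0  t=0,i=12
  #.# -> #   bit 5 = 1  t=1,i=12
  #.. -> #   bit 4 = 1  t=0,i=13
  .## -> #   bit 3 = 1  t=0,i=4
  .#. -> .   bit 2 = 0  t=0,i=15
  ..# -> #   bit 1 = 1  t=0,i=3
  ... -> #   bit 0 = 1  t=0,i=0
  bits 10111011 = 187

187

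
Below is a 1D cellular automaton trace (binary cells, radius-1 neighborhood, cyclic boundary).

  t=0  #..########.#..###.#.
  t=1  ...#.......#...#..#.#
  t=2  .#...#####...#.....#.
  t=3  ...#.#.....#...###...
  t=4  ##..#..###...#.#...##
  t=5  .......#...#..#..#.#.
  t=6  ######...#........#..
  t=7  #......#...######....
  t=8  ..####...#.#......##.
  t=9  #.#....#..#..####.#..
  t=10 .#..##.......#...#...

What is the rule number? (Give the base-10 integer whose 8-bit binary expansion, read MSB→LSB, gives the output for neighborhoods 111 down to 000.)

  ### -> .   bit 7 = 0  t=0,i=4
  ##. -> .   bit 6 = 0  t=0,i=10
  #.# -> #   bit 5 = 1  t=0,i=11
  #.. -> .   bit 4 = 0  t=0,i=1
  .## -> #   bit 3 = 1  t=0,i=3
  .#. -> .   bit 2 = 0  t=0,i=0
  ..# -> .   bit 1 = 0  t=0,i=2
  ... -> #   bit 0 = 1  t=1,i=1
  bits 00101001 = 41

41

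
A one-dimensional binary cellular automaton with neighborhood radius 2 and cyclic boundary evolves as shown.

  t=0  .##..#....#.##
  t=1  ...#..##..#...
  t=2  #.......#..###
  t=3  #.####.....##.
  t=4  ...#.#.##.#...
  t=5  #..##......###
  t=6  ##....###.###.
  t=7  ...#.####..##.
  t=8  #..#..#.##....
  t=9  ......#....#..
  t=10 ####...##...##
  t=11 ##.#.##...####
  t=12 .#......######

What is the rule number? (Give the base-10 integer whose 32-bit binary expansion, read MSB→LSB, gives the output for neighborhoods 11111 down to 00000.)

  nb #####: next=#  (t=10,i=0, bit31=1)
  nb ####.: next=.  (t=2,i=13, bit30=0)
  nb ###.#: next=#  (t=6,i=8, bit29=1)
  nb ###..: next=#  (t=2,i=0, bit28=1)
  nb ##.##: next=.  (t=0,i=0, bit27=0)
  nb ##.#.: next=.  (t=3,i=13, bit26=0)
  nb ##..#: next=#  (t=0,i=3, bit25=1)
  nb ##...: next=.  (t=2,i=1, bit24=0)
  nb #.###: next=.  (t=3,i=2, bit23=0)
  nb #.##.: next=.  (t=0,i=1, bit22=0)
  nb #.#.#: next=.  (t=3,i=0, bit21=0)
  nb #.#..: next=.  (t=4,i=10, bit20=0)
  nb #..##: next=.  (t=1,i=5, bit19=0)
  nb #..#.: next=.  (t=0,i=4, bit18=0)
  nb #...#: next=#  (t=10,i=5, bit17=1)
  nb #....: next=#  (t=0,i=7, bit16=1)
  nb .####: next=#  (t=2,i=12, bit15=1)
  nb .###.: next=#  (t=6,i=7, bit14=1)
  nb .##.#: next=.  (t=0,i=13, bit13=0)
  nb .##..: next=.  (t=0,i=2, bit12=0)
  nb .#.##: next=.  (t=0,i=11, bit11=0)
  nb .#.#.: next=#  (t=4,i=4, bit10=1)
  nb .#..#: next=.  (t=1,i=4, bit9=0)
  nb .#...: next=#  (t=0,i=6, bit8=1)
  nb ..###: next=#  (t=2,i=11, bit7=1)
  nb ..##.: next=.  (t=1,i=6, bit6=0)
  nb ..#.#: next=#  (t=0,i=10, bit5=1)
  nb ..#..: next=.  (t=0,i=5, bit4=0)
  nb ...##: next=#  (t=3,i=10, bit3=1)
  nb ...#.: next=.  (t=0,i=9, bit2=0)
  nb ....#: next=.  (t=0,i=8, bit1=0)
  nb .....: next=#  (t=1,i=0, bit0=1)
  bits 10110010000000111100010110101001 = 2986591657

2986591657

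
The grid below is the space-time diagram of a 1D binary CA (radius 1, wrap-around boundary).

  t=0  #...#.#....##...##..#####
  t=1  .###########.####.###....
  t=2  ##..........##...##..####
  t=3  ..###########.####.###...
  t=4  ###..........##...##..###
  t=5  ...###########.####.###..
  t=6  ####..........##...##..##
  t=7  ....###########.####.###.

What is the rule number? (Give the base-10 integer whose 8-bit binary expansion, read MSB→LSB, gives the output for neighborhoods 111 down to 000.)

  ###|.  b7=0 t=0,i=21
  ##.|.  b6=0 t=0,i=0
  #.#|#  b5=1 t=0,i=5
  #..|#  b4=1 t=0,i=1
  .##|#  b3=1 t=0,i=11
  .#.|#  b2=1 t=0,i=4
  ..#|#  b1=1 t=0,i=3
  ...|#  b0=1 t=0,i=2
  bits 00111111 = 63

63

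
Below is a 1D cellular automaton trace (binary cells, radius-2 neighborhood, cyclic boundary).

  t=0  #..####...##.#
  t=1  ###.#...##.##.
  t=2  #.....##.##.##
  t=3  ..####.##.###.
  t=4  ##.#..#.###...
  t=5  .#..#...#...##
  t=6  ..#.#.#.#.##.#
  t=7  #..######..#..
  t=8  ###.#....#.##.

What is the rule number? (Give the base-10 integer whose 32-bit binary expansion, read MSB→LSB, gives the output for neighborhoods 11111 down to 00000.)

179025435

  nb #####: next=.  (t=7,i=5, bit31=0)
  nb ####.: next=.  (t=0,i=5, bit30=0)
  nb ###.#: next=.  (t=1,i=2, bit29=0)
  nb ###..: next=.  (t=0,i=6, bit28=0)
  nb ##.##: next=#  (t=0,i=12, bit27=1)
  nb ##.#.: next=.  (t=1,i=3, bit26=0)
  nb ##..#: next=#  (t=0,i=1, bit25=1)
  nb ##...: next=.  (t=0,i=7, bit24=0)
  nb #.###: next=#  (t=1,i=0, bit23=1)
  nb #.##.: next=.  (t=0,i=13, bit22=0)
  nb #.#.#: next=#  (t=6,i=4, bit21=1)
  nb #.#..: next=.  (t=1,i=4, bit20=0)
  nb #..##: next=#  (t=0,i=2, bit19=1)
  nb #..#.: next=.  (t=4,i=5, bit18=0)
  nb #...#: next=#  (t=0,i=8, bit17=1)
  nb #....: next=#  (t=2,i=2, bit16=1)
  nb .####: next=#  (t=0,i=4, bit15=1)
  nb .###.: next=.  (t=1,i=1, bit14=0)
  nb .##.#: next=#  (t=0,i=11, bit13=1)
  nb .##..: next=#  (t=0,i=0, bit12=1)
  nb .#.##: next=.  (t=4,i=7, bit11=0)
  nb .#.#.: next=#  (t=6,i=3, bit10=1)
  nb .#..#: next=#  (t=4,i=4, bit9=1)
  nb .#...: next=.  (t=1,i=5, bit8=0)
  nb ..###: next=.  (t=0,i=3, bit7=0)
  nb ..##.: next=.  (t=0,i=10, bit6=0)
  nb ..#.#: next=.  (t=4,i=6, bit5=0)
  nb ..#..: next=#  (t=5,i=4, bit4=1)
  nb ...##: next=#  (t=0,i=9, bit3=1)
  nb ...#.: next=.  (t=5,i=7, bit2=0)
  nb ....#: next=#  (t=2,i=4, bit1=1)
  nb .....: next=#  (t=2,i=3, bit0=1)
  bits 00001010101010111011011000011011 = 179025435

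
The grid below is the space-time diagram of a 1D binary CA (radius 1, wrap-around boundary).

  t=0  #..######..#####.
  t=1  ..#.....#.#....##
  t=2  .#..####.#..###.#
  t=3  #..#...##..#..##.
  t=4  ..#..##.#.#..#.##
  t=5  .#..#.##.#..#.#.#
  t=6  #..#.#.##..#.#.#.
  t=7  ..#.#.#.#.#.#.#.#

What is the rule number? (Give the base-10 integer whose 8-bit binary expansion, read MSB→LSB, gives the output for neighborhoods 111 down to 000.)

  nb ###: next=.  (t=0,i=4, bit7=0)
  nb ##.: next=#  (t=0,i=8, bit6=1)
  nb #.#: next=#  (t=0,i=16, bit5=1)
  nb #..: next=.  (t=0,i=1, bit4=0)
  nb .##: next=.  (t=0,i=3, bit3=0)
  nb .#.: next=.  (t=0,i=0, bit2=0)
  nb ..#: next=#  (t=0,i=2, bit1=1)
  nb ...: next=#  (t=1,i=4, bit0=1)
  bits 01100011 = 99

99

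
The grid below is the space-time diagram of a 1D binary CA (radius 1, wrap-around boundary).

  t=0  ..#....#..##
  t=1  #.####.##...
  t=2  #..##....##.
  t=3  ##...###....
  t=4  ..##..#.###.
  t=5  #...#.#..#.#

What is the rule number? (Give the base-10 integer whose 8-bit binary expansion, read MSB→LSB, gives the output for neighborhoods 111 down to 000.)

  nb ###: next=#  (t=1,i=3, bit7=1)
  nb ##.: next=.  (t=0,i=11, bit6=0)
  nb #.#: next=.  (t=1,i=1, bit5=0)
  nb #..: next=#  (t=0,i=0, bit4=1)
  nb .##: next=.  (t=0,i=10, bit3=0)
  nb .#.: next=#  (t=0,i=2, bit2=1)
  nb ..#: next=.  (t=0,i=1, bit1=0)
  nb ...: next=#  (t=0,i=4, bit0=1)
  bits 10010101 = 149

149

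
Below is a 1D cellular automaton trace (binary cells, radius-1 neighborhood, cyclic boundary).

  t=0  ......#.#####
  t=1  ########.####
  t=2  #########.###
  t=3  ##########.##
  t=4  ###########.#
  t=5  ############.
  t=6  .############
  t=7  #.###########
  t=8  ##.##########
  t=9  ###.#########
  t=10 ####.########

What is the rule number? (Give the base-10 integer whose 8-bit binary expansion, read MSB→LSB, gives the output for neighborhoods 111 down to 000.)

247

  nb ###: next=#  (t=0,i=9, bit7=1)
  nb ##.: next=#  (t=0,i=12, bit6=1)
  nb #.#: next=#  (t=0,i=7, bit5=1)
  nb #..: next=#  (t=0,i=0, bit4=1)
  nb .##: next=.  (t=0,i=8, bit3=0)
  nb .#.: next=#  (t=0,i=6, bit2=1)
  nb ..#: next=#  (t=0,i=5, bit1=1)
  nb ...: next=#  (t=0,i=1, bit0=1)
  bits 11110111 = 247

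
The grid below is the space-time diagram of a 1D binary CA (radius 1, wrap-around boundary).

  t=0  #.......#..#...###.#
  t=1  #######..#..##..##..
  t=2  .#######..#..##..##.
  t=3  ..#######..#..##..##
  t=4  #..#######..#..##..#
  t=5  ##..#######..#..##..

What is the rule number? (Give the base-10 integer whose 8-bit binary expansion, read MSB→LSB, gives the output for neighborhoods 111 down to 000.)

  [7] ### => #  t=0,i=16
  [6] ##. => #  t=0,i=0
  [5] #.# => .  t=0,i=18
  [4] #.. => #  t=0,i=1
  [3] .## => .  t=0,i=15
  [2] .#. => .  t=0,i=8
  [1] ..# => .  t=0,i=7
  [0] ... => #  t=0,i=2
  bits 11010001 = 209

209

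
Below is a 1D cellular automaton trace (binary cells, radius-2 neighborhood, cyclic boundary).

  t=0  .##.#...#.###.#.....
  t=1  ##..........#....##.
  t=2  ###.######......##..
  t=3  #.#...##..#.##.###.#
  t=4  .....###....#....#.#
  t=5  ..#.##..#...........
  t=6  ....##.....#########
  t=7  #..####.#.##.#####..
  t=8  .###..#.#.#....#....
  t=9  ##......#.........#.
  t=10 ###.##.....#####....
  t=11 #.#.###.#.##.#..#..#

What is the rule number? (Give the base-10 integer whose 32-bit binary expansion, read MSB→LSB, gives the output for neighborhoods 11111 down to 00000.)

  [31] ##### => #  t=2,i=6
  [30] ####. => .  t=2,i=8
  [29] ###.# => #  t=0,i=12
  [28] ###.. => .  t=2,i=9
  [27] ##.## => .  t=1,i=19
  [26] ##.#. => .  t=0,i=3
  [25] ##..# => .  t=2,i=18
  [24] ##... => #  t=1,i=2
  [23] #.### => .  t=0,i=10
  [22] #.##. => #  t=1,i=0
  [21] #.#.# => #  t=7,i=8
  [20] #.#.. => .  t=0,i=4
  [19] #..## => #  t=2,i=19
  [18] #..#. => .  t=3,i=9
  [17] #...# => .  t=0,i=6
  [16] #.... => .  t=0,i=16
  [15] .#### => .  t=2,i=5
  [14] .###. => .  t=0,i=11
  [13] .##.# => .  t=0,i=2
  [12] .##.. => #  t=1,i=1
  [11] .#.## => .  t=0,i=9
  [10] .#.#. => .  t=4,i=18
  [9] .#..# => #  t=7,i=1
  [8] .#... => .  t=0,i=5
  [7] ..### => #  t=2,i=0
  [6] ..##. => #  t=0,i=1
  [5] ..#.# => .  t=0,i=8
  [4] ..#.. => .  t=1,i=12
  [3] ...## => #  t=0,i=0
  [2] ...#. => .  t=0,i=7
  [1] ....# => .  t=0,i=19
  [0] ..... => #  t=0,i=17
  bits 10100001011010000001001011001001 = 2707952329

2707952329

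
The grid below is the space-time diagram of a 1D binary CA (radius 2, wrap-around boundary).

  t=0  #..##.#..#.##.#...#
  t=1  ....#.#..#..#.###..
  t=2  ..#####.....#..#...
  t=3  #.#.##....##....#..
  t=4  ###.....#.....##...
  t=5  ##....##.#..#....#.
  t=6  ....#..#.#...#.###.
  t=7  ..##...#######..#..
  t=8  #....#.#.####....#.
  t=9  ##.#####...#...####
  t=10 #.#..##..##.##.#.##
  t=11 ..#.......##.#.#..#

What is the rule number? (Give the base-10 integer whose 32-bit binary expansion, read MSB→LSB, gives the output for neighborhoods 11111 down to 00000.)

3358746022

  [31] ##### => #  t=2,i=4
  [30] ####. => #  t=2,i=5
  [29] ###.# => .  t=9,i=1
  [28] ###.. => .  t=1,i=16
  [27] ##.## => #  t=9,i=2
  [26] ##.#. => .  t=0,i=5
  [25] ##..# => .  t=0,i=1
  [24] ##... => .  t=1,i=17
  [23] #.### => .  t=1,i=14
  [22] #.##. => .  t=0,i=11
  [21] #.#.# => #  t=3,i=2
  [20] #.#.. => #  t=0,i=6
  [19] #..## => .  t=0,i=2
  [18] #..#. => .  t=0,i=8
  [17] #...# => #  t=0,i=16
  [16] #.... => .  t=1,i=18
  [15] .#### => .  t=2,i=3
  [14] .###. => #  t=1,i=15
  [13] .##.# => #  t=0,i=4
  [12] .##.. => .  t=0,i=0
  [11] .#.## => .  t=0,i=10
  [10] .#.#. => #  t=1,i=5
  [9] .#..# => .  t=0,i=7
  [8] .#... => #  t=0,i=15
  [7] ..### => #  t=2,i=2
  [6] ..##. => .  t=0,i=3
  [5] ..#.# => #  t=0,i=9
  [4] ..#.. => .  t=1,i=9
  [3] ...## => .  t=0,i=17
  [2] ...#. => #  t=1,i=3
  [1] ....# => #  t=1,i=2
  [0] ..... => .  t=1,i=0
  bits 11001000001100100110010110100110 = 3358746022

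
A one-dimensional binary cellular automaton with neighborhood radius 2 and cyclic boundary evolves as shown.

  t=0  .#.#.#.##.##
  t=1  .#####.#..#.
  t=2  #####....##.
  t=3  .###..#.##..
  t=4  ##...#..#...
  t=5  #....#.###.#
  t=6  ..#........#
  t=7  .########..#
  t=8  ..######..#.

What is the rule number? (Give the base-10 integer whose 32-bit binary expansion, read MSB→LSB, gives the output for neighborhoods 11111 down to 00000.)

3228403161

  ##### -> #   bit 31 = 1  t=1,i=3
  ####. -> #   bit 30 = 1  t=1,i=4
  ###.# -> .   bit 29 = 0  t=1,i=5
  ###.. -> .   bit 28 = 0  t=2,i=4
  ##.## -> .   bit 27 = 0  t=0,i=9
  ##.#. -> .   bit 26 = 0  t=0,i=0
  ##..# -> .   bit 25 = 0  t=3,i=4
  ##... -> .   bit 24 = 0  t=2,i=5
  #.### -> .   bit 23 = 0  t=2,i=0
  #.##. -> #   bit 22 = 1  t=0,i=7
  #.#.# -> #   bit 21 = 1  t=0,i=1
  #.#.. -> .   bit 20 = 0  t=1,i=7
  #..## -> #   bit 19 = 1  t=1,i=0
  #..#. -> #   bit 18 = 1  t=1,i=9
  #...# -> .   bit 17 = 0  t=3,i=11
  #.... -> #   bit 16 = 1  t=2,i=6
  .#### -> #   bit 15 = 1  t=1,i=2
  .###. -> .   bit 14 = 0  t=3,i=2
  .##.# -> .   bit 13 = 0  t=0,i=8
  .##.. -> .   bit 12 = 0  t=3,i=9
  .#.## -> .   bit 11 = 0  t=0,i=6
  .#.#. -> #   bit 10 = 1  t=0,i=2
  .#..# -> .   bit 9 = 0  t=1,i=8
  .#... -> #   bit 8 = 1  t=4,i=9
  ..### -> #   bit 7 = 1  t=1,i=1
  ..##. -> #   bit 6 = 1  t=2,i=9
  ..#.# -> .   bit 5 = 0  t=3,i=6
  ..#.. -> #   bit 4 = 1  t=1,i=10
  ...## -> #   bit 3 = 1  t=2,i=8
  ...#. -> .   bit 2 = 0  t=4,i=4
  ....# -> .   bit 1 = 0  t=2,i=7
  ..... -> #   bit 0 = 1  t=6,i=5
  bits 11000000011011011000010111011001 = 3228403161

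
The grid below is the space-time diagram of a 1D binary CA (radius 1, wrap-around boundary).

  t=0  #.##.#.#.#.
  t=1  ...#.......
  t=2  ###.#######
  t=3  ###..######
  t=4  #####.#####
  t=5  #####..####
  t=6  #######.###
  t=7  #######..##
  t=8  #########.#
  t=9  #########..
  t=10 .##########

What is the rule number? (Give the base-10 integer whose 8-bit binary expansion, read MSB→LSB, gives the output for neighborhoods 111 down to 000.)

  nb ###: next=#  (t=2,i=0, bit7=1)
  nb ##.: next=#  (t=0,i=3, bit6=1)
  nb #.#: next=.  (t=0,i=1, bit5=0)
  nb #..: next=#  (t=1,i=4, bit4=1)
  nb .##: next=.  (t=0,i=2, bit3=0)
  nb .#.: next=.  (t=0,i=0, bit2=0)
  nb ..#: next=#  (t=1,i=2, bit1=1)
  nb ...: next=#  (t=1,i=0, bit0=1)
  bits 11010011 = 211

211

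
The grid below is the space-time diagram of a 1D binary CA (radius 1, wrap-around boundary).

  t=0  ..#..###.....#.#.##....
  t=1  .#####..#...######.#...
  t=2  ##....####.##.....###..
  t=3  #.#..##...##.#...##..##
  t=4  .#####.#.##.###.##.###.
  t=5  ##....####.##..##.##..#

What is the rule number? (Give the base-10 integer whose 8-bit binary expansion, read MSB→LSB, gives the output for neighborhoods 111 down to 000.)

62

  nb ###: next=.  (t=0,i=6, bit7=0)
  nb ##.: next=.  (t=0,i=7, bit6=0)
  nb #.#: next=#  (t=0,i=14, bit5=1)
  nb #..: next=#  (t=0,i=3, bit4=1)
  nb .##: next=#  (t=0,i=5, bit3=1)
  nb .#.: next=#  (t=0,i=2, bit2=1)
  nb ..#: next=#  (t=0,i=1, bit1=1)
  nb ...: next=.  (t=0,i=0, bit0=0)
  bits 00111110 = 62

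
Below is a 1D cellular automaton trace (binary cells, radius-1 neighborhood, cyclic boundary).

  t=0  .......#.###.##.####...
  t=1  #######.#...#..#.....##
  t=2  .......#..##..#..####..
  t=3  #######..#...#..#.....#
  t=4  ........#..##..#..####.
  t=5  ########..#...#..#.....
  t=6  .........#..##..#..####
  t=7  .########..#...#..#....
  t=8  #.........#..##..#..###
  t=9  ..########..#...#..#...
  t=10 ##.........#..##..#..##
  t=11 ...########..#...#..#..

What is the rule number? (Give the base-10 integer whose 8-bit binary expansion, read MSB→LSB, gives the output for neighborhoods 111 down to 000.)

  [7] ### => .  t=0,i=10
  [6] ##. => .  t=0,i=11
  [5] #.# => #  t=0,i=8
  [4] #.. => .  t=0,i=20
  [3] .## => .  t=0,i=9
  [2] .#. => .  t=0,i=7
  [1] ..# => #  t=0,i=6
  [0] ... => #  t=0,i=0
  bits 00100011 = 35

35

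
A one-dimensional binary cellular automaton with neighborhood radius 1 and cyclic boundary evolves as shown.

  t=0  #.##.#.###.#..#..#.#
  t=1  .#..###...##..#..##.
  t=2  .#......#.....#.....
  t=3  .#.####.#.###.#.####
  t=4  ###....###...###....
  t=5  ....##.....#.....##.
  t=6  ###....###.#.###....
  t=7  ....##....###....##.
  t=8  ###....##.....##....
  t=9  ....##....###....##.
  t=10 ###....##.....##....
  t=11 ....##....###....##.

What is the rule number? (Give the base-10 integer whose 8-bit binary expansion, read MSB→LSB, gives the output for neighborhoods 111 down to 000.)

37

  [7] ### => .  t=0,i=8
  [6] ##. => .  t=0,i=0
  [5] #.# => #  t=0,i=1
  [4] #.. => .  t=0,i=12
  [3] .## => .  t=0,i=2
  [2] .#. => #  t=0,i=5
  [1] ..# => .  t=0,i=13
  [0] ... => #  t=1,i=8
  bits 00100101 = 37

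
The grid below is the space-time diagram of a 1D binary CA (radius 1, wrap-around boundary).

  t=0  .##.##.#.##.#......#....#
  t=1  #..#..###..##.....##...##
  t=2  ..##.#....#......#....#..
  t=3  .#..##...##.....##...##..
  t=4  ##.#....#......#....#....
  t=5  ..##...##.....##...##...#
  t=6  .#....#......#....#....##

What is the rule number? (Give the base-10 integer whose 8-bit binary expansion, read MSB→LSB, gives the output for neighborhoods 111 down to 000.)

38

  ### -> .   bit 7 = 0  t=1,i=7
  ##. -> .   bit 6 = 0  t=0,i=2
  #.# -> #   bit 5 = 1  t=0,i=0
  #.. -> .   bit 4 = 0  t=0,i=13
  .## -> .   bit 3 = 0  t=0,i=1
  .#. -> #   bit 2 = 1  t=0,i=7
  ..# -> #   bit 1 = 1  t=0,i=18
  ... -> .   bit 0 = 0  t=0,i=14
  bits 00100110 = 38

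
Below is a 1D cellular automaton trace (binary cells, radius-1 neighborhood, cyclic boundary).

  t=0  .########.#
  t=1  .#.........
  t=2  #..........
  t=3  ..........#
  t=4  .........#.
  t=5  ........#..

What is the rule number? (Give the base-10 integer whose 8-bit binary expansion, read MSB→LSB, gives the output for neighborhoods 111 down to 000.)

  nb ###: next=.  (t=0,i=2, bit7=0)
  nb ##.: next=.  (t=0,i=8, bit6=0)
  nb #.#: next=.  (t=0,i=0, bit5=0)
  nb #..: next=.  (t=1,i=2, bit4=0)
  nb .##: next=#  (t=0,i=1, bit3=1)
  nb .#.: next=.  (t=0,i=10, bit2=0)
  nb ..#: next=#  (t=1,i=0, bit1=1)
  nb ...: next=.  (t=1,i=3, bit0=0)
  bits 00001010 = 10

10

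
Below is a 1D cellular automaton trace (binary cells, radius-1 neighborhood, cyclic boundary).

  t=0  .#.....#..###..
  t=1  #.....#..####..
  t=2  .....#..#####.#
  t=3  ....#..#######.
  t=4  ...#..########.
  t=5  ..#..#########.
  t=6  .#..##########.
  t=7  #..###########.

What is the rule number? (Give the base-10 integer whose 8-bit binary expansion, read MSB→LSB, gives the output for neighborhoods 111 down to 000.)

  ###|#  b7=1 t=0,i=11
  ##.|#  b6=1 t=0,i=12
  #.#|#  b5=1 t=2,i=13
  #..|.  b4=0 t=0,i=2
  .##|#  b3=1 t=0,i=10
  .#.|.  b2=0 t=0,i=1
  ..#|#  b1=1 t=0,i=0
  ...|.  b0=0 t=0,i=3
  bits 11101010 = 234

234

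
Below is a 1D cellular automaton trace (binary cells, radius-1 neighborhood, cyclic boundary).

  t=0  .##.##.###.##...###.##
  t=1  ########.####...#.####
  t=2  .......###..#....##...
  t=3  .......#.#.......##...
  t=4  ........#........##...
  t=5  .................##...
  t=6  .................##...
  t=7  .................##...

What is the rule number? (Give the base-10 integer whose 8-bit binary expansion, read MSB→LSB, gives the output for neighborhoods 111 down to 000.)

104

  [7] ### => .  t=0,i=8
  [6] ##. => #  t=0,i=2
  [5] #.# => #  t=0,i=0
  [4] #.. => .  t=0,i=13
  [3] .## => #  t=0,i=1
  [2] .#. => .  t=1,i=16
  [1] ..# => .  t=0,i=15
  [0] ... => .  t=0,i=14
  bits 01101000 = 104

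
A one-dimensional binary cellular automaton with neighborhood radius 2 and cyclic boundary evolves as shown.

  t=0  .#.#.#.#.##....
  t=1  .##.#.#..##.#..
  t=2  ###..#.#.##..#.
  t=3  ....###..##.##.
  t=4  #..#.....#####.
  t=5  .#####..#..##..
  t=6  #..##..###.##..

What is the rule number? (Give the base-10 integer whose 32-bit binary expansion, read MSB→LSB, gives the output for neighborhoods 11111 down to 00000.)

3359979384

  #####|#  b31=1 t=4,i=11
  ####.|#  b30=1 t=4,i=12
  ###.#|.  b29=0 t=4,i=13
  ###..|.  b28=0 t=2,i=2
  ##.##|#  b27=1 t=3,i=11
  ##.#.|.  b26=0 t=1,i=3
  ##..#|.  b25=0 t=2,i=3
  ##...|.  b24=0 t=0,i=11
  #.###|.  b23=0 t=2,i=0
  #.##.|#  b22=1 t=0,i=9
  #.#.#|.  b21=0 t=0,i=3
  #.#..|.  b20=0 t=1,i=6
  #..##|.  b19=0 t=1,i=8
  #..#.|#  b18=1 t=2,i=4
  #...#|.  b17=0 t=1,i=14
  #....|#  b16=1 t=0,i=12
  .####|.  b15=0 t=4,i=10
  .###.|.  b14=0 t=2,i=1
  .##.#|#  b13=1 t=1,i=2
  .##..|#  b12=1 t=0,i=10
  .#.##|.  b11=0 t=0,i=8
  .#.#.|#  b10=1 t=0,i=2
  .#..#|#  b9=1 t=1,i=7
  .#...|#  b8=1 t=1,i=13
  ..###|.  b7=0 t=3,i=4
  ..##.|#  b6=1 t=1,i=1
  ..#.#|#  b5=1 t=0,i=1
  ..#..|#  b4=1 t=4,i=3
  ...##|#  b3=1 t=1,i=0
  ...#.|.  b2=0 t=0,i=0
  ....#|.  b1=0 t=0,i=14
  .....|.  b0=0 t=0,i=13
  bits 11001000010001010011011101111000 = 3359979384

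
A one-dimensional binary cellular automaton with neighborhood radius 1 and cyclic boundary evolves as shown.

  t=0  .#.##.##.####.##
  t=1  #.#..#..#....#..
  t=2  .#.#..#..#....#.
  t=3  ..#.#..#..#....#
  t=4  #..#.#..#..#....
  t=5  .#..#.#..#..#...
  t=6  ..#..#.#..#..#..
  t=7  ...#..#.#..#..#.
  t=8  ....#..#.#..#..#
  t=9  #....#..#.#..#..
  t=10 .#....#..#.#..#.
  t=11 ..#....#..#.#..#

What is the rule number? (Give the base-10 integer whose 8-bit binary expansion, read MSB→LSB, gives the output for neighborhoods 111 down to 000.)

48

  ###|.  b7=0 t=0,i=10
  ##.|.  b6=0 t=0,i=4
  #.#|#  b5=1 t=0,i=0
  #..|#  b4=1 t=1,i=3
  .##|.  b3=0 t=0,i=3
  .#.|.  b2=0 t=0,i=1
  ..#|.  b1=0 t=1,i=4
  ...|.  b0=0 t=1,i=10
  bits 00110000 = 48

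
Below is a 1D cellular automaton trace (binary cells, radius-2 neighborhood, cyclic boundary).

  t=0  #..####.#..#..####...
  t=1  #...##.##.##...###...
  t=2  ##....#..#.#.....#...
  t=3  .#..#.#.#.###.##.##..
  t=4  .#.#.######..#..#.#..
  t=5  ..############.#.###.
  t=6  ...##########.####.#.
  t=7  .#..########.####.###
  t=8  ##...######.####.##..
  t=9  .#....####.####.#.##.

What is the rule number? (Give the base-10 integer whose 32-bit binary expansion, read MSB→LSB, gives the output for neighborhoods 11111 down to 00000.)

3736378643

  nb #####: next=#  (t=4,i=7, bit31=1)
  nb ####.: next=#  (t=0,i=5, bit30=1)
  nb ###.#: next=.  (t=0,i=6, bit29=0)
  nb ###..: next=#  (t=0,i=17, bit28=1)
  nb ##.##: next=#  (t=1,i=6, bit27=1)
  nb ##.#.: next=#  (t=0,i=7, bit26=1)
  nb ##..#: next=#  (t=4,i=11, bit25=1)
  nb ##...: next=.  (t=0,i=18, bit24=0)
  nb #.###: next=#  (t=3,i=10, bit23=1)
  nb #.##.: next=.  (t=1,i=7, bit22=0)
  nb #.#.#: next=#  (t=3,i=6, bit21=1)
  nb #.#..: next=#  (t=0,i=8, bit20=1)
  nb #..##: next=.  (t=0,i=2, bit19=0)
  nb #..#.: next=#  (t=0,i=10, bit18=1)
  nb #...#: next=.  (t=0,i=19, bit17=0)
  nb #....: next=.  (t=2,i=3, bit16=0)
  nb .####: next=#  (t=0,i=4, bit15=1)
  nb .###.: next=.  (t=1,i=16, bit14=0)
  nb .##.#: next=.  (t=1,i=5, bit13=0)
  nb .##..: next=#  (t=1,i=11, bit12=1)
  nb .#.##: next=#  (t=3,i=9, bit11=1)
  nb .#.#.: next=#  (t=2,i=10, bit10=1)
  nb .#..#: next=.  (t=0,i=1, bit9=0)
  nb .#...: next=#  (t=1,i=1, bit8=1)
  nb ..###: next=.  (t=0,i=3, bit7=0)
  nb ..##.: next=.  (t=1,i=4, bit6=0)
  nb ..#.#: next=.  (t=2,i=9, bit5=0)
  nb ..#..: next=#  (t=0,i=0, bit4=1)
  nb ...##: next=.  (t=1,i=3, bit3=0)
  nb ...#.: next=.  (t=0,i=20, bit2=0)
  nb ....#: next=#  (t=2,i=4, bit1=1)
  nb .....: next=#  (t=2,i=14, bit0=1)
  bits 11011110101101001001110100010011 = 3736378643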